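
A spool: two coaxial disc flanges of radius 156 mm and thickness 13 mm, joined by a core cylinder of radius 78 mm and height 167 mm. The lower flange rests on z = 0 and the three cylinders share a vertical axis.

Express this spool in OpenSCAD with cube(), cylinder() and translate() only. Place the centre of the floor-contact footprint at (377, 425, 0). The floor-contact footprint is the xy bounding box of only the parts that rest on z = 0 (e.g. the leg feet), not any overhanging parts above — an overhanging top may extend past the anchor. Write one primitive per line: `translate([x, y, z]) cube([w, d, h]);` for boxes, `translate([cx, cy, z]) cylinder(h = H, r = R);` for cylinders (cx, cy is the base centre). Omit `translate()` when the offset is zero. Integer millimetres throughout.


translate([377, 425, 0]) cylinder(h = 13, r = 156);
translate([377, 425, 13]) cylinder(h = 167, r = 78);
translate([377, 425, 180]) cylinder(h = 13, r = 156);


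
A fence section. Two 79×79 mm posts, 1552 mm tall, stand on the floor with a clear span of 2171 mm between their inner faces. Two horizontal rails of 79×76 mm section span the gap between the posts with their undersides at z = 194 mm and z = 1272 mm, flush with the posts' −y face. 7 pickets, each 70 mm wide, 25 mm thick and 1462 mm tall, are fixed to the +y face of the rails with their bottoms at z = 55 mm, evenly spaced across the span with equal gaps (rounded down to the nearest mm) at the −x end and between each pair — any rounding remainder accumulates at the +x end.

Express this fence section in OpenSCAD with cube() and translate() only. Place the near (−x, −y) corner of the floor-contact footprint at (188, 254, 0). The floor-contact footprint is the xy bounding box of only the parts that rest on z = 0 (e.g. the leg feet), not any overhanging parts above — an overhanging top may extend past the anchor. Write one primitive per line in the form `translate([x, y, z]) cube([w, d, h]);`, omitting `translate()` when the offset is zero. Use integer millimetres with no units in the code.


translate([188, 254, 0]) cube([79, 79, 1552]);
translate([2438, 254, 0]) cube([79, 79, 1552]);
translate([267, 254, 194]) cube([2171, 79, 76]);
translate([267, 254, 1272]) cube([2171, 79, 76]);
translate([477, 333, 55]) cube([70, 25, 1462]);
translate([757, 333, 55]) cube([70, 25, 1462]);
translate([1037, 333, 55]) cube([70, 25, 1462]);
translate([1317, 333, 55]) cube([70, 25, 1462]);
translate([1597, 333, 55]) cube([70, 25, 1462]);
translate([1877, 333, 55]) cube([70, 25, 1462]);
translate([2157, 333, 55]) cube([70, 25, 1462]);


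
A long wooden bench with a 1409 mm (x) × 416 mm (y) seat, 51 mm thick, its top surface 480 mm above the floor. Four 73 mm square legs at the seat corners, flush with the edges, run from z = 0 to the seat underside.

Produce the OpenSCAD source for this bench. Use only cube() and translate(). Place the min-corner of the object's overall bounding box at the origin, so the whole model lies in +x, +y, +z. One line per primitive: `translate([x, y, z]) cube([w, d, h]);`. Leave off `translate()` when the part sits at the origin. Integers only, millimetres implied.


translate([0, 0, 429]) cube([1409, 416, 51]);
cube([73, 73, 429]);
translate([0, 343, 0]) cube([73, 73, 429]);
translate([1336, 0, 0]) cube([73, 73, 429]);
translate([1336, 343, 0]) cube([73, 73, 429]);


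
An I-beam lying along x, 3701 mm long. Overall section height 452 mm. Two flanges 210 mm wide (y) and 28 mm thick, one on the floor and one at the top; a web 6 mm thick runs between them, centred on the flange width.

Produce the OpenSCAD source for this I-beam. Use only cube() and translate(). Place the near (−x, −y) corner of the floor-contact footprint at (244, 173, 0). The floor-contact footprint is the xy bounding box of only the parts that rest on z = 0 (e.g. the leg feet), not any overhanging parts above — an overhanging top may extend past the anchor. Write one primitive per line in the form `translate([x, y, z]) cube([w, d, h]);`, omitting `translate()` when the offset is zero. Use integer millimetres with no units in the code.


translate([244, 173, 0]) cube([3701, 210, 28]);
translate([244, 275, 28]) cube([3701, 6, 396]);
translate([244, 173, 424]) cube([3701, 210, 28]);


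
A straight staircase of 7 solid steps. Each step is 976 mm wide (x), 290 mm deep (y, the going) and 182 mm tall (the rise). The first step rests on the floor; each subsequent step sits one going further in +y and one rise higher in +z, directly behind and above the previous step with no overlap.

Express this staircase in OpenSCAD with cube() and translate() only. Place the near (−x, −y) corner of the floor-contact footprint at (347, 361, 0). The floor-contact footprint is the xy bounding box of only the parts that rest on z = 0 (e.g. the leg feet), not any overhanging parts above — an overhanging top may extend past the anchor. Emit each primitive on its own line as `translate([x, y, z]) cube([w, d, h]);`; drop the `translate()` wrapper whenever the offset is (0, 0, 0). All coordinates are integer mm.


translate([347, 361, 0]) cube([976, 290, 182]);
translate([347, 651, 182]) cube([976, 290, 182]);
translate([347, 941, 364]) cube([976, 290, 182]);
translate([347, 1231, 546]) cube([976, 290, 182]);
translate([347, 1521, 728]) cube([976, 290, 182]);
translate([347, 1811, 910]) cube([976, 290, 182]);
translate([347, 2101, 1092]) cube([976, 290, 182]);


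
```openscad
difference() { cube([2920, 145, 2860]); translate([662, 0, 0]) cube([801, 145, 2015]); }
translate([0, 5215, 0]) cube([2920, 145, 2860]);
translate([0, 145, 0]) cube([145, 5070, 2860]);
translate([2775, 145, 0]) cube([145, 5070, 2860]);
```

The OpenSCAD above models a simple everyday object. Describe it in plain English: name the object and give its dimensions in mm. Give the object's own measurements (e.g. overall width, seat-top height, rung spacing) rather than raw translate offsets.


A single room: four walls, each 2860 mm tall and 145 mm thick, enclosing an outside footprint 2920×5360 mm (x × y), no floor or roof. The front and back walls (−y and +y sides) run the full x-width; the side walls fit between their inner faces. A door opening 801 mm wide and 2015 mm tall is cut through the front wall from the floor up, its −x edge 662 mm from the wall's −x end.


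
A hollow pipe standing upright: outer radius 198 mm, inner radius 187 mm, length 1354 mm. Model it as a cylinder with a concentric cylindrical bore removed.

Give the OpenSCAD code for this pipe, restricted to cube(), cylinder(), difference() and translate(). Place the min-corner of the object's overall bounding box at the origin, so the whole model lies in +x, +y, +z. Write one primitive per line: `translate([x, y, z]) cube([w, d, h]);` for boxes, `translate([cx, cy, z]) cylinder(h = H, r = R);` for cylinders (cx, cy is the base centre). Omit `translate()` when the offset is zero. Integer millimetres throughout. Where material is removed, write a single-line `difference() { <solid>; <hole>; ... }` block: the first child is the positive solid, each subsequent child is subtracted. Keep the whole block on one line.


difference() { translate([198, 198, 0]) cylinder(h = 1354, r = 198); translate([198, 198, 0]) cylinder(h = 1354, r = 187); }


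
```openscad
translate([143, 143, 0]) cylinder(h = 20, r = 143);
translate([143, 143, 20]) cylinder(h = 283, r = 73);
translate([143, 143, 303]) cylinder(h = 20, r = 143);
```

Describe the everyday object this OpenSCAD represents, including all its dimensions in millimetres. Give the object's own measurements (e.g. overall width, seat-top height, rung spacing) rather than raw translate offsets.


A spool: two coaxial disc flanges of radius 143 mm and thickness 20 mm, joined by a core cylinder of radius 73 mm and height 283 mm. The lower flange rests on z = 0 and the three cylinders share a vertical axis.


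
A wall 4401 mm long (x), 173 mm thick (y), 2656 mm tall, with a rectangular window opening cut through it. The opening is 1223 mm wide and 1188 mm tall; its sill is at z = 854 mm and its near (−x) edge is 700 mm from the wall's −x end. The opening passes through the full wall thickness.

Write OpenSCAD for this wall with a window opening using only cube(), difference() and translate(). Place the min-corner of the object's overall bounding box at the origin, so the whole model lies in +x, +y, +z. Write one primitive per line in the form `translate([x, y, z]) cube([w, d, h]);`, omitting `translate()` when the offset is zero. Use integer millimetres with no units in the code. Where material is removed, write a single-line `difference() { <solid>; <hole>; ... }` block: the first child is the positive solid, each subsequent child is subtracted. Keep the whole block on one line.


difference() { cube([4401, 173, 2656]); translate([700, 0, 854]) cube([1223, 173, 1188]); }


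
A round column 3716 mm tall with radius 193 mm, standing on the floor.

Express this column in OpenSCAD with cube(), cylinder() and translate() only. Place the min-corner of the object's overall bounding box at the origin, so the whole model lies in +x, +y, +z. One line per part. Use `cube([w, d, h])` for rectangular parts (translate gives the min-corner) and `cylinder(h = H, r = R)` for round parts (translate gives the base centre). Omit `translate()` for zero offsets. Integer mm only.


translate([193, 193, 0]) cylinder(h = 3716, r = 193);


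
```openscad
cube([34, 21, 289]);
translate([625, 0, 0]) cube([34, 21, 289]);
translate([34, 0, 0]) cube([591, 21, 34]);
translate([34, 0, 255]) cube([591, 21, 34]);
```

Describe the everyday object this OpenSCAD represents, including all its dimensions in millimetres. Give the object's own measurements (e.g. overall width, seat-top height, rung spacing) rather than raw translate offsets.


A rectangular picture frame lying in the x–z plane (depth along y). The opening is 591 mm wide (x) by 221 mm tall (z), surrounded by a border 34 mm wide on all four sides. The frame is 21 mm deep and is made of two full-height vertical stiles with two horizontal rails fitted between them.


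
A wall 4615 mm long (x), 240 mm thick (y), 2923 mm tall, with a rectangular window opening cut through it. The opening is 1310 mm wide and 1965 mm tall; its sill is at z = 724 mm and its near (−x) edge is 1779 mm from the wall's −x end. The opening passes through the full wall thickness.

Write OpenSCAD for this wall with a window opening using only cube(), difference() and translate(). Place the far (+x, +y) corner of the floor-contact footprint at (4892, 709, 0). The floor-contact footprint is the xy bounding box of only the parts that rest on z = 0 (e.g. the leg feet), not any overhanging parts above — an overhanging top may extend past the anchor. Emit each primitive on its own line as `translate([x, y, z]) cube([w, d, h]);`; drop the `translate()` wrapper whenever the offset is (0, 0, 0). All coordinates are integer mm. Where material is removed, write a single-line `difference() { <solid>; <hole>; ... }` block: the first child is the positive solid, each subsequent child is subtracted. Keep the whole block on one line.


difference() { translate([277, 469, 0]) cube([4615, 240, 2923]); translate([2056, 469, 724]) cube([1310, 240, 1965]); }


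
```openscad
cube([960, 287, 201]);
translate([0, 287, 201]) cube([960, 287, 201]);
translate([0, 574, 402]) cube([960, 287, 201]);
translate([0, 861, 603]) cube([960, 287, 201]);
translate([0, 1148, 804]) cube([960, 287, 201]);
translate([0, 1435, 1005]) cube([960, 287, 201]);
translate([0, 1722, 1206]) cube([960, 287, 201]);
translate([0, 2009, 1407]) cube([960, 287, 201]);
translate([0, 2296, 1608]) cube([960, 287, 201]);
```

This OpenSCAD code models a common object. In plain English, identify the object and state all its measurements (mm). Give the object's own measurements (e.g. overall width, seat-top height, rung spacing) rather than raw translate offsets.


A straight staircase of 9 solid steps. Each step is 960 mm wide (x), 287 mm deep (y, the going) and 201 mm tall (the rise). The first step rests on the floor; each subsequent step sits one going further in +y and one rise higher in +z, directly behind and above the previous step with no overlap.


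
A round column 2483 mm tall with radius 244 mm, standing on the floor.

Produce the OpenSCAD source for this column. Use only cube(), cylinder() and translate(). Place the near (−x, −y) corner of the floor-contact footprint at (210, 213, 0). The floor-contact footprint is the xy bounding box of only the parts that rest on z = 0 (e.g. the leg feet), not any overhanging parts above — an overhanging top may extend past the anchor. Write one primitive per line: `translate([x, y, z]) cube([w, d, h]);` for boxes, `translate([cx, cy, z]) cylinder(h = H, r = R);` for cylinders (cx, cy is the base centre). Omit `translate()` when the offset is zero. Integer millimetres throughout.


translate([454, 457, 0]) cylinder(h = 2483, r = 244);


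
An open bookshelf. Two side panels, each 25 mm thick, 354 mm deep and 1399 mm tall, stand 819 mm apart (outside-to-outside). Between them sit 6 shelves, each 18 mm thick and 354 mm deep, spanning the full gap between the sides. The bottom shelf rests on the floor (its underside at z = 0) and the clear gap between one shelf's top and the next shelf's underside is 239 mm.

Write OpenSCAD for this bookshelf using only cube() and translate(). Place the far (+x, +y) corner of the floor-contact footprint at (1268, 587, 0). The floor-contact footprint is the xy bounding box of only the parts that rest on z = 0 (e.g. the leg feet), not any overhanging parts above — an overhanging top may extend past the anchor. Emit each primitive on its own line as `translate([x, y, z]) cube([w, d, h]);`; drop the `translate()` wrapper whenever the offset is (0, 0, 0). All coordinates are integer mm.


translate([449, 233, 0]) cube([25, 354, 1399]);
translate([1243, 233, 0]) cube([25, 354, 1399]);
translate([474, 233, 0]) cube([769, 354, 18]);
translate([474, 233, 257]) cube([769, 354, 18]);
translate([474, 233, 514]) cube([769, 354, 18]);
translate([474, 233, 771]) cube([769, 354, 18]);
translate([474, 233, 1028]) cube([769, 354, 18]);
translate([474, 233, 1285]) cube([769, 354, 18]);


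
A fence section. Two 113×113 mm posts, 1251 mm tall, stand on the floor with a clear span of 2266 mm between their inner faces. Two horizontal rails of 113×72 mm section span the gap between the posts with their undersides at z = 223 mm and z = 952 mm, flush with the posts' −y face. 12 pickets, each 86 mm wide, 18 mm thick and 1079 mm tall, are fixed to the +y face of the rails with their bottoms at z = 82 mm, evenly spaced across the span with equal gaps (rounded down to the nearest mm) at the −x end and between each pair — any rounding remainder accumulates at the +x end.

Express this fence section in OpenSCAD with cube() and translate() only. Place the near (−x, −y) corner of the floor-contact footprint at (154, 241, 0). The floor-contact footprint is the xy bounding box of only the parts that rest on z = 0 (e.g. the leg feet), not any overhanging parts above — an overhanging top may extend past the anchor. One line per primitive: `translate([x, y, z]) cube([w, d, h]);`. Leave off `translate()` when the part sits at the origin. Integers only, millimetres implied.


translate([154, 241, 0]) cube([113, 113, 1251]);
translate([2533, 241, 0]) cube([113, 113, 1251]);
translate([267, 241, 223]) cube([2266, 113, 72]);
translate([267, 241, 952]) cube([2266, 113, 72]);
translate([361, 354, 82]) cube([86, 18, 1079]);
translate([541, 354, 82]) cube([86, 18, 1079]);
translate([721, 354, 82]) cube([86, 18, 1079]);
translate([901, 354, 82]) cube([86, 18, 1079]);
translate([1081, 354, 82]) cube([86, 18, 1079]);
translate([1261, 354, 82]) cube([86, 18, 1079]);
translate([1441, 354, 82]) cube([86, 18, 1079]);
translate([1621, 354, 82]) cube([86, 18, 1079]);
translate([1801, 354, 82]) cube([86, 18, 1079]);
translate([1981, 354, 82]) cube([86, 18, 1079]);
translate([2161, 354, 82]) cube([86, 18, 1079]);
translate([2341, 354, 82]) cube([86, 18, 1079]);


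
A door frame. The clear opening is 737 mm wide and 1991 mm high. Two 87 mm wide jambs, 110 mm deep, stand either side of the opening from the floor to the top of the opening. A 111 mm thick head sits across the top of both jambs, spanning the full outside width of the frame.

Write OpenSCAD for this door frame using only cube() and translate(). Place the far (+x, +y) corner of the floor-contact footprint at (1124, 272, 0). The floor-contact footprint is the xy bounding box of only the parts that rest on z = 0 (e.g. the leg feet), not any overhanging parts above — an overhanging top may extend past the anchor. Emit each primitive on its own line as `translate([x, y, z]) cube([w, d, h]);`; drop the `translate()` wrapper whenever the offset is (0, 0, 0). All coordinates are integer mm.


translate([213, 162, 0]) cube([87, 110, 1991]);
translate([1037, 162, 0]) cube([87, 110, 1991]);
translate([213, 162, 1991]) cube([911, 110, 111]);


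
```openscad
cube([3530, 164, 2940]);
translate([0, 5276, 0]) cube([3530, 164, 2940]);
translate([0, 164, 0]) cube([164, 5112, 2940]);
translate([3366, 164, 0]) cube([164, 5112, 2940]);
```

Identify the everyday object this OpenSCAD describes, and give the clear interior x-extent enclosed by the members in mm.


A house (or room) frame. The interior width is 3202 mm.

Four 2940 mm walls enclosing a rectangle with no floor or roof — a room or house frame. Outside width is 3530 mm and wall thickness is 164 mm, so the interior width is 3530 − 2 × 164 = 3202 mm.


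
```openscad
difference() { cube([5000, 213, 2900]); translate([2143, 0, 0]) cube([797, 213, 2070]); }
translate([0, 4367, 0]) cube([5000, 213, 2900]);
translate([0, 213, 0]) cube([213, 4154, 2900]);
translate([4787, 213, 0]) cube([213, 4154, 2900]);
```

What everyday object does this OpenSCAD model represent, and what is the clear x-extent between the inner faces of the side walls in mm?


A single room. The interior width is 4574 mm.

Four walls enclosing a rectangle with a door in the front wall — a room. Outside width 5000 minus two 213 mm walls gives 4574 mm.


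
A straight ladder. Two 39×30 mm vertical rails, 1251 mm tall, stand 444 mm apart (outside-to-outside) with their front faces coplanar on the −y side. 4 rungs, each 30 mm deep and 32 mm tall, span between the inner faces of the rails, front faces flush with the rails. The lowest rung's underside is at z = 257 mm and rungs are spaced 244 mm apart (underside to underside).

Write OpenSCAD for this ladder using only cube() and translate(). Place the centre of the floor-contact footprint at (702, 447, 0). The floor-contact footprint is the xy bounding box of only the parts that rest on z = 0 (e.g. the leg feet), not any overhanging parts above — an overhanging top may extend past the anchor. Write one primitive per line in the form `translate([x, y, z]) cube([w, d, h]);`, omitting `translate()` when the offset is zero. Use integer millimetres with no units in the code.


// rung span = 444 - 2*39 = 366
// rung[k] z = 257 + k*244
translate([480, 432, 0]) cube([39, 30, 1251]);
translate([885, 432, 0]) cube([39, 30, 1251]);
translate([519, 432, 257]) cube([366, 30, 32]);
translate([519, 432, 501]) cube([366, 30, 32]);
translate([519, 432, 745]) cube([366, 30, 32]);
translate([519, 432, 989]) cube([366, 30, 32]);


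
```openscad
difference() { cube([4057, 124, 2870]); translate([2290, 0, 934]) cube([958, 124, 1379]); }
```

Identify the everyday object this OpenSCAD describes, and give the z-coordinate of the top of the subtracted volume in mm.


A wall with a window opening. The window head height is 2313 mm.

A wall with a rectangular opening subtracted — a window. Sill at z = 934, opening 1379 mm tall, so the head is at 934 + 1379 = 2313 mm.


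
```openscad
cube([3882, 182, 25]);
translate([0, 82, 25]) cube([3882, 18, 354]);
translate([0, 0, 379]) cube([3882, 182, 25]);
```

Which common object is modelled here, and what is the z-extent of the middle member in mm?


An I-beam. The web height is 354 mm.

Two wide flanges with a thin centred web — an I-beam. Overall 404 mm minus two 25 mm flanges gives a web of 404 − 2·25 = 354 mm.


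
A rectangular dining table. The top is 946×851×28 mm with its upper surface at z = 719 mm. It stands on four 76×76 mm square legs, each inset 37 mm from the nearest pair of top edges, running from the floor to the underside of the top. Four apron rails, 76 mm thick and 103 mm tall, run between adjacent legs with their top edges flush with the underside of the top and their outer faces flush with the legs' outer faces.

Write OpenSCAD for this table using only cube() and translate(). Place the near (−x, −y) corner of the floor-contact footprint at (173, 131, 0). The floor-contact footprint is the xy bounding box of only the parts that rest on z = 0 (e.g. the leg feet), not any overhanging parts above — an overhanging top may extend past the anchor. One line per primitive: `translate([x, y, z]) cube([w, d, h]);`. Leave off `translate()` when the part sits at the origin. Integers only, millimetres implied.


translate([136, 94, 691]) cube([946, 851, 28]);
translate([173, 131, 0]) cube([76, 76, 691]);
translate([969, 131, 0]) cube([76, 76, 691]);
translate([173, 832, 0]) cube([76, 76, 691]);
translate([969, 832, 0]) cube([76, 76, 691]);
translate([249, 131, 588]) cube([720, 76, 103]);
translate([249, 832, 588]) cube([720, 76, 103]);
translate([173, 207, 588]) cube([76, 625, 103]);
translate([969, 207, 588]) cube([76, 625, 103]);


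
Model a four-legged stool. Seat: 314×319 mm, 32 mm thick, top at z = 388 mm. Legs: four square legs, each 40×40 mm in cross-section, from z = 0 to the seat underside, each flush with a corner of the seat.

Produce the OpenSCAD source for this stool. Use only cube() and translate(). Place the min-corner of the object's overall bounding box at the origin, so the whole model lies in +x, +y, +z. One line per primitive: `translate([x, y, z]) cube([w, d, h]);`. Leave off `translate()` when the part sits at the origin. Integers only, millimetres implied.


// leg_h = 388 - 32 = 356
translate([0, 0, 356]) cube([314, 319, 32]);
cube([40, 40, 356]);
translate([274, 0, 0]) cube([40, 40, 356]);
translate([0, 279, 0]) cube([40, 40, 356]);
translate([274, 279, 0]) cube([40, 40, 356]);


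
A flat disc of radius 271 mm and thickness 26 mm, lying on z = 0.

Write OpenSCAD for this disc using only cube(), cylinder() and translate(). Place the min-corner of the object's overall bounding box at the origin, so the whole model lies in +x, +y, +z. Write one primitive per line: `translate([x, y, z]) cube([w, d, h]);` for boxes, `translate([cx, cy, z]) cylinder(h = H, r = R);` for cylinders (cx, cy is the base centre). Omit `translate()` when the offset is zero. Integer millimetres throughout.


translate([271, 271, 0]) cylinder(h = 26, r = 271);


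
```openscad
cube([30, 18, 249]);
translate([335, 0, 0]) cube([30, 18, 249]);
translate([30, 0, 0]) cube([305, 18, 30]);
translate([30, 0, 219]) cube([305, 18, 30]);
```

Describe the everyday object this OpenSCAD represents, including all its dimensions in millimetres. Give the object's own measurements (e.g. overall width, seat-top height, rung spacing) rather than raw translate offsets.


A rectangular picture frame lying in the x–z plane (depth along y). The opening is 305 mm wide (x) by 189 mm tall (z), surrounded by a border 30 mm wide on all four sides. The frame is 18 mm deep and is made of two full-height vertical stiles with two horizontal rails fitted between them.


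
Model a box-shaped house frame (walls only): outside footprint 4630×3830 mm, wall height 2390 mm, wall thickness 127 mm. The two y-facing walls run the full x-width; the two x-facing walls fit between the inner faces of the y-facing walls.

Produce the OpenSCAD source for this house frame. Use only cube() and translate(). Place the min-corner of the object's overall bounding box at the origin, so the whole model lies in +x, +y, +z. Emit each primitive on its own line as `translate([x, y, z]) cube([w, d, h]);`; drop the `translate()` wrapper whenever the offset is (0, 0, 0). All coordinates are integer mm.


cube([4630, 127, 2390]);
translate([0, 3703, 0]) cube([4630, 127, 2390]);
translate([0, 127, 0]) cube([127, 3576, 2390]);
translate([4503, 127, 0]) cube([127, 3576, 2390]);


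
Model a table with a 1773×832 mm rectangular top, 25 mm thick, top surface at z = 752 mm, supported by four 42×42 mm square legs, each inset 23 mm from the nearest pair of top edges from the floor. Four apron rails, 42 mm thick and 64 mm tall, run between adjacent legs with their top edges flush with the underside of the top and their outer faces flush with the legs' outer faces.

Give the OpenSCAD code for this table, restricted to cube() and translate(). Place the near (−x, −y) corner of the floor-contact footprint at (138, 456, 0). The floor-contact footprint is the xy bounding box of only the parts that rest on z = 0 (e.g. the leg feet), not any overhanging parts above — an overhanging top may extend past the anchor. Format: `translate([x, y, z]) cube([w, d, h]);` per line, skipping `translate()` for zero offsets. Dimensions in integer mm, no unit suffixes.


// leg_h = 752 - 25 = 727
// apron z = 727 - 64 = 663
translate([115, 433, 727]) cube([1773, 832, 25]);
translate([138, 456, 0]) cube([42, 42, 727]);
translate([1823, 456, 0]) cube([42, 42, 727]);
translate([138, 1200, 0]) cube([42, 42, 727]);
translate([1823, 1200, 0]) cube([42, 42, 727]);
translate([180, 456, 663]) cube([1643, 42, 64]);
translate([180, 1200, 663]) cube([1643, 42, 64]);
translate([138, 498, 663]) cube([42, 702, 64]);
translate([1823, 498, 663]) cube([42, 702, 64]);


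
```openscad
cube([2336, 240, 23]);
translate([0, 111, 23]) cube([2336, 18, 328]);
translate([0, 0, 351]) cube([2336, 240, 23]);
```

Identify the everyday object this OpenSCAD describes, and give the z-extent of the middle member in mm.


An I-beam. The web height is 328 mm.

Two wide flanges with a thin centred web — an I-beam. Overall 374 mm minus two 23 mm flanges gives a web of 374 − 2·23 = 328 mm.


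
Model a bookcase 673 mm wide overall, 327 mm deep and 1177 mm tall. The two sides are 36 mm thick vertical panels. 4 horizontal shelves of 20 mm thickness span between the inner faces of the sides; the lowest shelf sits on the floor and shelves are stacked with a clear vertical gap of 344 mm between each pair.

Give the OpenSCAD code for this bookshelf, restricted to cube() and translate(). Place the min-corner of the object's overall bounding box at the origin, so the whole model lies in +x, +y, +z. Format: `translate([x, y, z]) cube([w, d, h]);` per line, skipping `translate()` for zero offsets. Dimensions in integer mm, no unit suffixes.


cube([36, 327, 1177]);
translate([637, 0, 0]) cube([36, 327, 1177]);
translate([36, 0, 0]) cube([601, 327, 20]);
translate([36, 0, 364]) cube([601, 327, 20]);
translate([36, 0, 728]) cube([601, 327, 20]);
translate([36, 0, 1092]) cube([601, 327, 20]);


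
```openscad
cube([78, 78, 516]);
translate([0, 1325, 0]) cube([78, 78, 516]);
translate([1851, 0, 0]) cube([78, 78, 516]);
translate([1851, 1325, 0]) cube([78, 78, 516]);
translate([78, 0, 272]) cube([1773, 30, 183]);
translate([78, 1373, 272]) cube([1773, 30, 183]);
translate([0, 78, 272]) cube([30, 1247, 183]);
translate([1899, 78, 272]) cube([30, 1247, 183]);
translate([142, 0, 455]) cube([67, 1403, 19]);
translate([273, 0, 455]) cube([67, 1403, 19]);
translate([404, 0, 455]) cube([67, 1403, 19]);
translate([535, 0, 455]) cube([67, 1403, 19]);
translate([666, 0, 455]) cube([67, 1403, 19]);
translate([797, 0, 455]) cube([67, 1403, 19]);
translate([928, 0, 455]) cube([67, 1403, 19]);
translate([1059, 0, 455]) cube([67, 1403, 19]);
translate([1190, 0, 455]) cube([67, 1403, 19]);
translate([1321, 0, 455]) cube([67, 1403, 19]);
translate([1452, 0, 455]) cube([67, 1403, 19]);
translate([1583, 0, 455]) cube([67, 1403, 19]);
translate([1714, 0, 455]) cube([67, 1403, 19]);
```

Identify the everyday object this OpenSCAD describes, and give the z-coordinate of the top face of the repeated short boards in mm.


A bed frame. The slat-top height is 474 mm.

Four posts, four rails, and a row of slats — a bed frame. Slats sit on the rails at z = 272 + 183 = 455; with slat thickness 19, the top is 474 mm.


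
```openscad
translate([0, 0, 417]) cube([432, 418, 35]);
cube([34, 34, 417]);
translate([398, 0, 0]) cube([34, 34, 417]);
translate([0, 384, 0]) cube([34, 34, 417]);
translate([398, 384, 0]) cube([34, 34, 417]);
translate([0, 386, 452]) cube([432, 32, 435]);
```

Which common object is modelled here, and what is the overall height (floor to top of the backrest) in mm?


A chair. The overall height is 887 mm.

A slab on four corner posts with a tall panel at the back — a chair. The seat slab sits at z = 417 with thickness 35, and the 435 mm backrest starts at the seat top, so the overall height is 417 + 35 + 435 = 887 mm.


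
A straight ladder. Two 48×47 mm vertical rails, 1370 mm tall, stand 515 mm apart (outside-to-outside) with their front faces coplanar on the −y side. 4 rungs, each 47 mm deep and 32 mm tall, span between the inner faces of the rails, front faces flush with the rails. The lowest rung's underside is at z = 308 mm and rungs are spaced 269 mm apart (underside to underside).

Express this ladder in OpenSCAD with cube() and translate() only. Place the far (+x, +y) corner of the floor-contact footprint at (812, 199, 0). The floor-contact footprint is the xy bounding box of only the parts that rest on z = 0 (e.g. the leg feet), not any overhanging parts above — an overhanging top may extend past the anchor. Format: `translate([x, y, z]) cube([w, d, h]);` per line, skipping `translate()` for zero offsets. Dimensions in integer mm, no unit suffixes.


translate([297, 152, 0]) cube([48, 47, 1370]);
translate([764, 152, 0]) cube([48, 47, 1370]);
translate([345, 152, 308]) cube([419, 47, 32]);
translate([345, 152, 577]) cube([419, 47, 32]);
translate([345, 152, 846]) cube([419, 47, 32]);
translate([345, 152, 1115]) cube([419, 47, 32]);


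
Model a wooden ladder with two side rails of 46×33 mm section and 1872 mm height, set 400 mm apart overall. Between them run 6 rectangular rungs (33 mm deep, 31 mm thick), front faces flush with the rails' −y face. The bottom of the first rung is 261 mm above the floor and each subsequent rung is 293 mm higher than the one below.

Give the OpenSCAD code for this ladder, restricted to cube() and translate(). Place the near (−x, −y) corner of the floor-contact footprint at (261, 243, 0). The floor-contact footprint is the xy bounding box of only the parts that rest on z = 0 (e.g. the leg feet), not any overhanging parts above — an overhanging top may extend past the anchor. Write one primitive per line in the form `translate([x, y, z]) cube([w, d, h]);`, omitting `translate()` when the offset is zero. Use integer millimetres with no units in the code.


translate([261, 243, 0]) cube([46, 33, 1872]);
translate([615, 243, 0]) cube([46, 33, 1872]);
translate([307, 243, 261]) cube([308, 33, 31]);
translate([307, 243, 554]) cube([308, 33, 31]);
translate([307, 243, 847]) cube([308, 33, 31]);
translate([307, 243, 1140]) cube([308, 33, 31]);
translate([307, 243, 1433]) cube([308, 33, 31]);
translate([307, 243, 1726]) cube([308, 33, 31]);


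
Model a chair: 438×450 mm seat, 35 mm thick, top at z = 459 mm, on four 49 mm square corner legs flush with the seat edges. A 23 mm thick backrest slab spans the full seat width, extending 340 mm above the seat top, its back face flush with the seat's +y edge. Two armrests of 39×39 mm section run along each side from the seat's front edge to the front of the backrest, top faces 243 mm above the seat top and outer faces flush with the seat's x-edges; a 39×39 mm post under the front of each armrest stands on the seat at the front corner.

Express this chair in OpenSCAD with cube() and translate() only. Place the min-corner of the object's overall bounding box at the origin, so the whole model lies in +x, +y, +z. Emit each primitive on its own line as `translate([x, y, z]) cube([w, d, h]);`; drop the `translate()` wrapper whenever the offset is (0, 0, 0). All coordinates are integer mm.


translate([0, 0, 424]) cube([438, 450, 35]);
cube([49, 49, 424]);
translate([389, 0, 0]) cube([49, 49, 424]);
translate([0, 401, 0]) cube([49, 49, 424]);
translate([389, 401, 0]) cube([49, 49, 424]);
translate([0, 427, 459]) cube([438, 23, 340]);
translate([0, 0, 663]) cube([39, 427, 39]);
translate([399, 0, 663]) cube([39, 427, 39]);
translate([0, 0, 459]) cube([39, 39, 204]);
translate([399, 0, 459]) cube([39, 39, 204]);


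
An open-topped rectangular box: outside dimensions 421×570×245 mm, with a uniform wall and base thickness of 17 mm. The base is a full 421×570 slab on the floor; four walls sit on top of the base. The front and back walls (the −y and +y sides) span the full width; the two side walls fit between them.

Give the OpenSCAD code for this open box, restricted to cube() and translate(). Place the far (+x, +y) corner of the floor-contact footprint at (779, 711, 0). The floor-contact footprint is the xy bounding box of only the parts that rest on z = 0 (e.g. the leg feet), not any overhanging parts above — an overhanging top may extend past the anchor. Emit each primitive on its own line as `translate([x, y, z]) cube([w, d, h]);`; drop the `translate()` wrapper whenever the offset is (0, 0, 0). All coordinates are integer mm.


translate([358, 141, 0]) cube([421, 570, 17]);
translate([358, 141, 17]) cube([421, 17, 228]);
translate([358, 694, 17]) cube([421, 17, 228]);
translate([358, 158, 17]) cube([17, 536, 228]);
translate([762, 158, 17]) cube([17, 536, 228]);


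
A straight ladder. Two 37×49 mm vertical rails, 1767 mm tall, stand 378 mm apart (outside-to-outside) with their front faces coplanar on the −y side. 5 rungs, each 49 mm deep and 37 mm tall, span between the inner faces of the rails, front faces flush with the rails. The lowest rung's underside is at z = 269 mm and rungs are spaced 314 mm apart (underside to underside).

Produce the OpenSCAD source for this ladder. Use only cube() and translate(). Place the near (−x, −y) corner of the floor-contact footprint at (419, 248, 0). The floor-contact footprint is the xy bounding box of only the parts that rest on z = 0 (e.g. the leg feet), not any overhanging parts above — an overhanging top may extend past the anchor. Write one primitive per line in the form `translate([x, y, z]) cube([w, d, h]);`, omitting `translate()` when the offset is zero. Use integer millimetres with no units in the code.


translate([419, 248, 0]) cube([37, 49, 1767]);
translate([760, 248, 0]) cube([37, 49, 1767]);
translate([456, 248, 269]) cube([304, 49, 37]);
translate([456, 248, 583]) cube([304, 49, 37]);
translate([456, 248, 897]) cube([304, 49, 37]);
translate([456, 248, 1211]) cube([304, 49, 37]);
translate([456, 248, 1525]) cube([304, 49, 37]);


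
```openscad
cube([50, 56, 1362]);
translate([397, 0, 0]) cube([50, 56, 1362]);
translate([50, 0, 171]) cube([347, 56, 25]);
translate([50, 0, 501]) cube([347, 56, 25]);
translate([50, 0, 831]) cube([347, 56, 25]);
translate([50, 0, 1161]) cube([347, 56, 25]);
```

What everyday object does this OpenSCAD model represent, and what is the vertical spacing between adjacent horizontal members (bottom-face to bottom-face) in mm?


A ladder. The rung spacing is 330 mm.

Two tall 50×56 posts with 4 short bars between them — a ladder. Adjacent rungs sit at z = 171 and z = 501, so the spacing is 501 − 171 = 330 mm.


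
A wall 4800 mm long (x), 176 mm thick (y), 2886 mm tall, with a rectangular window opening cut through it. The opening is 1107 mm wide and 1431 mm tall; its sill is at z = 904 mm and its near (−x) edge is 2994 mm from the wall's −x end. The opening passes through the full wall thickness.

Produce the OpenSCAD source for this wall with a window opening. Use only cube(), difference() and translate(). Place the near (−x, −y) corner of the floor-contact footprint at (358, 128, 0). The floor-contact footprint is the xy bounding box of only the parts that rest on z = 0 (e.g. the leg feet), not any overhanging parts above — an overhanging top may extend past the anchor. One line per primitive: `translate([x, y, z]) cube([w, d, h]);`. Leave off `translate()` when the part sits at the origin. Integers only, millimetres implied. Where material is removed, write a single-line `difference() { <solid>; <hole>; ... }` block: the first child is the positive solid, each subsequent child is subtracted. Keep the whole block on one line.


difference() { translate([358, 128, 0]) cube([4800, 176, 2886]); translate([3352, 128, 904]) cube([1107, 176, 1431]); }


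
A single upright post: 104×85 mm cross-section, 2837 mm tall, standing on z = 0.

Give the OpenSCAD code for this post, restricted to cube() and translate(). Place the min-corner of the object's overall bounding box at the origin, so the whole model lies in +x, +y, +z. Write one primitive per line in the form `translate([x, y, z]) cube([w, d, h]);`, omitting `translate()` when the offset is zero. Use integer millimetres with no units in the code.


cube([104, 85, 2837]);


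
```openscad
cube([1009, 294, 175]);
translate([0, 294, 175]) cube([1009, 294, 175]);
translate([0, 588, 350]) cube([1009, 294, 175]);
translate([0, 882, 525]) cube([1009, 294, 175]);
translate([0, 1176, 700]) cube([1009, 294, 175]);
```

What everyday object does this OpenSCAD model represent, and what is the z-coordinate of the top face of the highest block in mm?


A staircase. The total rise is 875 mm.

5 identical blocks, each offset up and back from the previous — a staircase. Each step is 175 mm tall and there are 5 of them, so the total rise is 5 × 175 = 875 mm.


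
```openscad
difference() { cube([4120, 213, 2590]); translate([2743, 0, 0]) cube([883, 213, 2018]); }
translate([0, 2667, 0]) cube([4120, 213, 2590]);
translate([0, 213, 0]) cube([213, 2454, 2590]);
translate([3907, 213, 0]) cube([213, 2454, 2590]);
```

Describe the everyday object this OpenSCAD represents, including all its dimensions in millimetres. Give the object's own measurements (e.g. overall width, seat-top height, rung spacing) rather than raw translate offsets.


A single room: four walls, each 2590 mm tall and 213 mm thick, enclosing an outside footprint 4120×2880 mm (x × y), no floor or roof. The front and back walls (−y and +y sides) run the full x-width; the side walls fit between their inner faces. A door opening 883 mm wide and 2018 mm tall is cut through the front wall from the floor up, its −x edge 2743 mm from the wall's −x end.


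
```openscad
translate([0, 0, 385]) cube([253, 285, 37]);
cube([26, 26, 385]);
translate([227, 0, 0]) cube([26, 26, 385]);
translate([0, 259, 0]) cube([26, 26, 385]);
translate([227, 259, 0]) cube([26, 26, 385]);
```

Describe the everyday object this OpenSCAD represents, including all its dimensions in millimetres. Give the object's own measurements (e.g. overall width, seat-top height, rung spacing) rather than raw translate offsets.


A four-legged stool. The seat is a 253×285×37 mm slab whose top surface is at z = 422 mm; four square legs, each 26×26 mm in cross-section, run from the floor (z = 0) to the underside of the seat, each flush with a corner of the seat.


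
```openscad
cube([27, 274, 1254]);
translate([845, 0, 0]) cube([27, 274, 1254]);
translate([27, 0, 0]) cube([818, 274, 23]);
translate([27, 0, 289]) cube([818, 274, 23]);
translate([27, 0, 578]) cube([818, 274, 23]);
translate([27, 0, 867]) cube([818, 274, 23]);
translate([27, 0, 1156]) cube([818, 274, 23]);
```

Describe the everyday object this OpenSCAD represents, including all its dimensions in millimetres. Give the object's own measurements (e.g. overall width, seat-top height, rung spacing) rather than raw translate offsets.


An open bookshelf. Two side panels, each 27 mm thick, 274 mm deep and 1254 mm tall, stand 872 mm apart (outside-to-outside). Between them sit 5 shelves, each 23 mm thick and 274 mm deep, spanning the full gap between the sides. The bottom shelf rests on the floor (its underside at z = 0) and the clear gap between one shelf's top and the next shelf's underside is 266 mm.
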